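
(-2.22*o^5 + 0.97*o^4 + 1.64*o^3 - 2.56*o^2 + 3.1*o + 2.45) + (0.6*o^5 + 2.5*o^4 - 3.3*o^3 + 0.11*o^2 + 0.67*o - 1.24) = -1.62*o^5 + 3.47*o^4 - 1.66*o^3 - 2.45*o^2 + 3.77*o + 1.21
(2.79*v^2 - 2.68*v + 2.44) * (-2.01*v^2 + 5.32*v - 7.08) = -5.6079*v^4 + 20.2296*v^3 - 38.9152*v^2 + 31.9552*v - 17.2752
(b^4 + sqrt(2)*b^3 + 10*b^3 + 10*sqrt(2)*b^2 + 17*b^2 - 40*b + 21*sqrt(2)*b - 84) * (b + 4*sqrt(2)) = b^5 + 5*sqrt(2)*b^4 + 10*b^4 + 25*b^3 + 50*sqrt(2)*b^3 + 40*b^2 + 89*sqrt(2)*b^2 - 160*sqrt(2)*b + 84*b - 336*sqrt(2)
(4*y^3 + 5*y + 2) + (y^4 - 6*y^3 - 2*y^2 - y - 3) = y^4 - 2*y^3 - 2*y^2 + 4*y - 1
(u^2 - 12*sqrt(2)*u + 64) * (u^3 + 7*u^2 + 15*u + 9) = u^5 - 12*sqrt(2)*u^4 + 7*u^4 - 84*sqrt(2)*u^3 + 79*u^3 - 180*sqrt(2)*u^2 + 457*u^2 - 108*sqrt(2)*u + 960*u + 576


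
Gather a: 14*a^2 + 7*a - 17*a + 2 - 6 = 14*a^2 - 10*a - 4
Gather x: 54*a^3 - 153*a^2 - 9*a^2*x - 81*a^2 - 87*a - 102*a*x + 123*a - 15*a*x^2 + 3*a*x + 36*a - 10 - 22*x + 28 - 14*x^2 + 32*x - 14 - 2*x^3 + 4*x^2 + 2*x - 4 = 54*a^3 - 234*a^2 + 72*a - 2*x^3 + x^2*(-15*a - 10) + x*(-9*a^2 - 99*a + 12)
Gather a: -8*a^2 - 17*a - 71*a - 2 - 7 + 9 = -8*a^2 - 88*a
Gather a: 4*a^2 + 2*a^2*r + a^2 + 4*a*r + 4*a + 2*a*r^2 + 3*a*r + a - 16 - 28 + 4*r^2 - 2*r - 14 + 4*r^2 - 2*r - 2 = a^2*(2*r + 5) + a*(2*r^2 + 7*r + 5) + 8*r^2 - 4*r - 60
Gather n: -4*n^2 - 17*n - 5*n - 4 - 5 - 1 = -4*n^2 - 22*n - 10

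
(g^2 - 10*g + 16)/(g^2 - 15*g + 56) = (g - 2)/(g - 7)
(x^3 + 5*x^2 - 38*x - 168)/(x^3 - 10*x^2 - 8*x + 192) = (x + 7)/(x - 8)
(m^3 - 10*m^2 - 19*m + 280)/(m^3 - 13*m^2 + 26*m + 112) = (m + 5)/(m + 2)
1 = 1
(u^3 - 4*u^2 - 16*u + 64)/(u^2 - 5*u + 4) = (u^2 - 16)/(u - 1)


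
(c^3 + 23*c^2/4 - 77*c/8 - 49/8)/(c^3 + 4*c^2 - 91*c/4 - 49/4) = (4*c - 7)/(2*(2*c - 7))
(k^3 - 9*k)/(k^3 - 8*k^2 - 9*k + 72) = k/(k - 8)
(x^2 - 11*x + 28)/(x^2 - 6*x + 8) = (x - 7)/(x - 2)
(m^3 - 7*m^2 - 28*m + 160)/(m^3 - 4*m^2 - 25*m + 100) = (m - 8)/(m - 5)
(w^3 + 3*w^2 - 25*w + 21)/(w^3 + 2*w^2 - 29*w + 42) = (w - 1)/(w - 2)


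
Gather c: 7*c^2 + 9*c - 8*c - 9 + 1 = 7*c^2 + c - 8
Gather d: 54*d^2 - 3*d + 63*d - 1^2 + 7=54*d^2 + 60*d + 6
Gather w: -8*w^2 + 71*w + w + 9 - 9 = -8*w^2 + 72*w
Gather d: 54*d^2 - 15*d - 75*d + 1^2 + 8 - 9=54*d^2 - 90*d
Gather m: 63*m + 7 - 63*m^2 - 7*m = -63*m^2 + 56*m + 7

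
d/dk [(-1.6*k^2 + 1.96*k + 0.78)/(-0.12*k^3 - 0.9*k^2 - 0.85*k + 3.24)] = (-0.192*k^4 + 0.4704*k^3 + 3.4048*k^2 - 8.964*k + 7.0134)/(0.0144*k^6 + 0.216*k^5 + 1.014*k^4 + 0.7524*k^3 - 5.1095*k^2 - 5.508*k + 10.4976)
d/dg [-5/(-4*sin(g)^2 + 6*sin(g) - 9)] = 10*(3 - 4*sin(g))*cos(g)/(4*sin(g)^2 - 6*sin(g) + 9)^2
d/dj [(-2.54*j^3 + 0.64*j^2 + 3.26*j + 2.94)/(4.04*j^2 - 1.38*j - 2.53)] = (-10.2616*j^4 + 7.0104*j^3 + 5.225*j^2 - 26.9936*j - 4.1906)/(16.3216*j^4 - 11.1504*j^3 - 18.538*j^2 + 6.9828*j + 6.4009)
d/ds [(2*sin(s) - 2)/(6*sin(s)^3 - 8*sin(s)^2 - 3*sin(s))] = 2*(-12*sin(s)^3 + 26*sin(s)^2 - 16*sin(s) - 3)*cos(s)/((8*sin(s) + 3*cos(2*s))^2*sin(s)^2)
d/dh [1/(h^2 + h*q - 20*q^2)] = (-2*h - q)/(h^2 + h*q - 20*q^2)^2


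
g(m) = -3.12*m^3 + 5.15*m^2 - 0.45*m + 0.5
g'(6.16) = -292.17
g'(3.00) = -53.79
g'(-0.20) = -2.88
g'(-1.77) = -48.00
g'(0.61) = 2.35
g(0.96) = 2.05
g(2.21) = -9.02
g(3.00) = -38.74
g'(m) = -9.36*m^2 + 10.3*m - 0.45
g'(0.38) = 2.11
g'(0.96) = 0.81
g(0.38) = 0.90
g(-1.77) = 34.73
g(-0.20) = 0.82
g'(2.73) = -42.09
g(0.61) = 1.43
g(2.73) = -25.83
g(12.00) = -4654.66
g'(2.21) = -23.40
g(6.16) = -536.14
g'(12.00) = -1224.69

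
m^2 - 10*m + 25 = (m - 5)^2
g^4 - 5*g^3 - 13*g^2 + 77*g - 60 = (g - 5)*(g - 3)*(g - 1)*(g + 4)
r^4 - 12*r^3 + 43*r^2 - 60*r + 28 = (r - 7)*(r - 2)^2*(r - 1)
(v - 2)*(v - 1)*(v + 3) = v^3 - 7*v + 6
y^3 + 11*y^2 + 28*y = y*(y + 4)*(y + 7)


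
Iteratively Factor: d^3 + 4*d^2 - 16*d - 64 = (d - 4)*(d^2 + 8*d + 16) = (d - 4)*(d + 4)*(d + 4)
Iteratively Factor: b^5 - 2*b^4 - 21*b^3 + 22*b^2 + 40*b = (b + 4)*(b^4 - 6*b^3 + 3*b^2 + 10*b) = (b + 1)*(b + 4)*(b^3 - 7*b^2 + 10*b) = b*(b + 1)*(b + 4)*(b^2 - 7*b + 10) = b*(b - 2)*(b + 1)*(b + 4)*(b - 5)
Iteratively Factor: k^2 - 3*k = (k - 3)*(k)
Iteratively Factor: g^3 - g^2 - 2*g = (g - 2)*(g^2 + g) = (g - 2)*(g + 1)*(g)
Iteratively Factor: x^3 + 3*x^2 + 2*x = (x + 2)*(x^2 + x) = (x + 1)*(x + 2)*(x)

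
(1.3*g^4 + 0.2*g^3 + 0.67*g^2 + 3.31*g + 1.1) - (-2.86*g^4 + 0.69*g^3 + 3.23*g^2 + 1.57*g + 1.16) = 4.16*g^4 - 0.49*g^3 - 2.56*g^2 + 1.74*g - 0.0599999999999998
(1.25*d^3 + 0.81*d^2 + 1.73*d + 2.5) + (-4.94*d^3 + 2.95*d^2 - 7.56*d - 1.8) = -3.69*d^3 + 3.76*d^2 - 5.83*d + 0.7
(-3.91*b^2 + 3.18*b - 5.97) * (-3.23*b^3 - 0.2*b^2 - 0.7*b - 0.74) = 12.6293*b^5 - 9.4894*b^4 + 21.3841*b^3 + 1.8614*b^2 + 1.8258*b + 4.4178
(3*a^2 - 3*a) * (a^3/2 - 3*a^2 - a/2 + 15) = 3*a^5/2 - 21*a^4/2 + 15*a^3/2 + 93*a^2/2 - 45*a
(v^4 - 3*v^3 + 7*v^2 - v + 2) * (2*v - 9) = 2*v^5 - 15*v^4 + 41*v^3 - 65*v^2 + 13*v - 18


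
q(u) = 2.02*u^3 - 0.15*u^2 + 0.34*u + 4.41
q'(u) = 6.06*u^2 - 0.3*u + 0.34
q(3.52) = 91.85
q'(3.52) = 74.37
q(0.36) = 4.61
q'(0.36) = 1.02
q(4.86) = 234.40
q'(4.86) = 142.02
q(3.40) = 83.23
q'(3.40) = 69.37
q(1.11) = 7.37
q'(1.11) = 7.47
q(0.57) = 4.93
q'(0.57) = 2.14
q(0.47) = 4.75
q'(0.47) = 1.54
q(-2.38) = -24.48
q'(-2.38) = 35.38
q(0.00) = 4.41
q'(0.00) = 0.34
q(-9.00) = -1483.38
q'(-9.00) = 493.90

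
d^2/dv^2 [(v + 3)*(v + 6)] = 2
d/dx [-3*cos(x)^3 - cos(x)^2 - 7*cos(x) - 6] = (9*cos(x)^2 + 2*cos(x) + 7)*sin(x)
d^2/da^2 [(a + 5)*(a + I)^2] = 6*a + 10 + 4*I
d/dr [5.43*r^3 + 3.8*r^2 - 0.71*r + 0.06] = 16.29*r^2 + 7.6*r - 0.71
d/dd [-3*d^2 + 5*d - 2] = 5 - 6*d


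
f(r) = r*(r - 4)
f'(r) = 2*r - 4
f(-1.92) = 11.37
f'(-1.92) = -7.84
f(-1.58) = 8.82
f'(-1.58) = -7.16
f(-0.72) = 3.40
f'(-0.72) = -5.44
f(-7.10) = 78.81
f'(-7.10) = -18.20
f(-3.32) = 24.30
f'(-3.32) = -10.64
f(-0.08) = 0.33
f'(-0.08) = -4.16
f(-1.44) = 7.83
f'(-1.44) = -6.88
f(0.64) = -2.15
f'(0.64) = -2.72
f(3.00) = -3.00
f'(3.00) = 2.00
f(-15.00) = 285.00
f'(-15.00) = -34.00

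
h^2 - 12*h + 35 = (h - 7)*(h - 5)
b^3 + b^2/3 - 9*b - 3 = (b - 3)*(b + 1/3)*(b + 3)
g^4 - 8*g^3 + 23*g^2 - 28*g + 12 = (g - 3)*(g - 2)^2*(g - 1)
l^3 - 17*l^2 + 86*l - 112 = (l - 8)*(l - 7)*(l - 2)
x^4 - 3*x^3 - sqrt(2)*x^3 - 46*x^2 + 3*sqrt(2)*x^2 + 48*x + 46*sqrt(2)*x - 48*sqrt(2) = (x - 8)*(x - 1)*(x + 6)*(x - sqrt(2))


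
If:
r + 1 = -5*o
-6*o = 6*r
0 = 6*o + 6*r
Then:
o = -1/4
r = 1/4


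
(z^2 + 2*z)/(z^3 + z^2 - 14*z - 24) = z/(z^2 - z - 12)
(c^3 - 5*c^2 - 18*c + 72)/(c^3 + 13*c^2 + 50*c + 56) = (c^2 - 9*c + 18)/(c^2 + 9*c + 14)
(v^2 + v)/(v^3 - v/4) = 4*(v + 1)/(4*v^2 - 1)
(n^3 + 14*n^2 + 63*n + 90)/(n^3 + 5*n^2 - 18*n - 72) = (n + 5)/(n - 4)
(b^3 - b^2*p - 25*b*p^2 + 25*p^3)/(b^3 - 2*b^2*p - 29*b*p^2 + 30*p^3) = (-b + 5*p)/(-b + 6*p)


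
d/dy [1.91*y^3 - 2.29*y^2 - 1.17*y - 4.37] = 5.73*y^2 - 4.58*y - 1.17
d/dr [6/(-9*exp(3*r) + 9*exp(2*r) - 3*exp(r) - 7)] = (162*exp(2*r) - 108*exp(r) + 18)*exp(r)/(9*exp(3*r) - 9*exp(2*r) + 3*exp(r) + 7)^2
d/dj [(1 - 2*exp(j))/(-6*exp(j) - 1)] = 8*exp(j)/(6*exp(j) + 1)^2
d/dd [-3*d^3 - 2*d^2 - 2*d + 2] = -9*d^2 - 4*d - 2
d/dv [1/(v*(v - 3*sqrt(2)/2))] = (-4*v + 3*sqrt(2))/(v^2*(2*v^2 - 6*sqrt(2)*v + 9))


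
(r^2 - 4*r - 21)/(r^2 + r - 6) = (r - 7)/(r - 2)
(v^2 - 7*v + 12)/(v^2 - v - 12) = (v - 3)/(v + 3)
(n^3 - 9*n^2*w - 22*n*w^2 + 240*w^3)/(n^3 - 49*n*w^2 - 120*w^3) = (n - 6*w)/(n + 3*w)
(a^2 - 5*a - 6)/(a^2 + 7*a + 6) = (a - 6)/(a + 6)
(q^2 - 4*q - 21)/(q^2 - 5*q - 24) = (q - 7)/(q - 8)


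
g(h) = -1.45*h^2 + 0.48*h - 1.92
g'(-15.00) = 43.98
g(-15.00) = -335.37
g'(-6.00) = 17.88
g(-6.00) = -57.00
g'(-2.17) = 6.77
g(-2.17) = -9.79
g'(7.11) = -20.14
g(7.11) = -71.81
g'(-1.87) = 5.90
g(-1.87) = -7.89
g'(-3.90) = 11.79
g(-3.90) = -25.85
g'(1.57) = -4.07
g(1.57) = -4.74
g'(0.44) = -0.80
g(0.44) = -1.99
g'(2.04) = -5.44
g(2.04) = -6.98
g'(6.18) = -17.44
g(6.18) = -54.33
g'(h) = 0.48 - 2.9*h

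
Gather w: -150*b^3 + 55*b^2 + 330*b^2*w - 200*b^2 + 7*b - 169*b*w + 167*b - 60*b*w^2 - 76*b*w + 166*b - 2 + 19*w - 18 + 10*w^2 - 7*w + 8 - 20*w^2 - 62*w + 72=-150*b^3 - 145*b^2 + 340*b + w^2*(-60*b - 10) + w*(330*b^2 - 245*b - 50) + 60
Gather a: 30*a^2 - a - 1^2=30*a^2 - a - 1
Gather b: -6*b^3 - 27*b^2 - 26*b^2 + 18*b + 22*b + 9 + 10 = -6*b^3 - 53*b^2 + 40*b + 19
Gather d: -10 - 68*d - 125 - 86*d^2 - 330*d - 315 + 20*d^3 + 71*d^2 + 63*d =20*d^3 - 15*d^2 - 335*d - 450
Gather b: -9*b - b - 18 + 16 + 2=-10*b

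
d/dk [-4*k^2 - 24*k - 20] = -8*k - 24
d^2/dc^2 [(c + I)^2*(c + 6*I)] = 6*c + 16*I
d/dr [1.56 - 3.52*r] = -3.52000000000000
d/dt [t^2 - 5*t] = 2*t - 5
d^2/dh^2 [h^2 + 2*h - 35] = 2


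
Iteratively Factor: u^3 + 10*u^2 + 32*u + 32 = (u + 2)*(u^2 + 8*u + 16) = (u + 2)*(u + 4)*(u + 4)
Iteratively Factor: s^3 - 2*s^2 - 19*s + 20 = (s - 1)*(s^2 - s - 20) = (s - 1)*(s + 4)*(s - 5)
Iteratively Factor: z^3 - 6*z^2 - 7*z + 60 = (z - 4)*(z^2 - 2*z - 15) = (z - 4)*(z + 3)*(z - 5)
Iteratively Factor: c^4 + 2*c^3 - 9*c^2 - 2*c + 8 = (c - 1)*(c^3 + 3*c^2 - 6*c - 8) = (c - 2)*(c - 1)*(c^2 + 5*c + 4) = (c - 2)*(c - 1)*(c + 4)*(c + 1)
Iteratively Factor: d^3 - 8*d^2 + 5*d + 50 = (d + 2)*(d^2 - 10*d + 25) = (d - 5)*(d + 2)*(d - 5)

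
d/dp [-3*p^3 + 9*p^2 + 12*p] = -9*p^2 + 18*p + 12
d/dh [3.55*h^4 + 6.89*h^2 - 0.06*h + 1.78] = 14.2*h^3 + 13.78*h - 0.06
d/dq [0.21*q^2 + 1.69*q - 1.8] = 0.42*q + 1.69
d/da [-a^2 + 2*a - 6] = 2 - 2*a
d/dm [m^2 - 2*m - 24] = 2*m - 2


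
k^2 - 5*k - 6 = (k - 6)*(k + 1)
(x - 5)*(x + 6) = x^2 + x - 30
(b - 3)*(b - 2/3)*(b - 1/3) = b^3 - 4*b^2 + 29*b/9 - 2/3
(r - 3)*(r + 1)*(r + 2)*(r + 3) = r^4 + 3*r^3 - 7*r^2 - 27*r - 18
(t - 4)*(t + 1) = t^2 - 3*t - 4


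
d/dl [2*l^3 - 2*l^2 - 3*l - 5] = 6*l^2 - 4*l - 3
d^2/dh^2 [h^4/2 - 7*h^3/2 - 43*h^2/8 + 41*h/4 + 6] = 6*h^2 - 21*h - 43/4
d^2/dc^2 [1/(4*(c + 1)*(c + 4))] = ((c + 1)^2 + (c + 1)*(c + 4) + (c + 4)^2)/(2*(c + 1)^3*(c + 4)^3)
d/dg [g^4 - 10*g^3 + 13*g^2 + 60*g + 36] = 4*g^3 - 30*g^2 + 26*g + 60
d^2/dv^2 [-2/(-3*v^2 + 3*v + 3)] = 4*(v^2 - v - (2*v - 1)^2 - 1)/(3*(-v^2 + v + 1)^3)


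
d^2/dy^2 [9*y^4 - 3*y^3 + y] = 18*y*(6*y - 1)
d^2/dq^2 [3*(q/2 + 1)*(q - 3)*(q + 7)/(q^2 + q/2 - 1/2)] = 6*(-61*q^3 - 471*q^2 - 327*q - 133)/(8*q^6 + 12*q^5 - 6*q^4 - 11*q^3 + 3*q^2 + 3*q - 1)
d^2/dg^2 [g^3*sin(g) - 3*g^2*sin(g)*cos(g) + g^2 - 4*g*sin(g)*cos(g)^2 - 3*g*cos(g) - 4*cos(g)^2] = -g^3*sin(g) + 6*g^2*sin(2*g) + 6*g^2*cos(g) + 7*g*sin(g) + 9*g*sin(3*g) + 3*g*cos(g) - 12*g*cos(2*g) + 6*sin(g) - 3*sin(2*g) - 2*cos(g) + 8*cos(2*g) - 6*cos(3*g) + 2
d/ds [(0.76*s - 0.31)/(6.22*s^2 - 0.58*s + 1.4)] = (-4.7272*s^2 + 3.8564*s + 0.8842)/(38.6884*s^4 - 7.2152*s^3 + 17.7524*s^2 - 1.624*s + 1.96)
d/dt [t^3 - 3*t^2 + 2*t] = 3*t^2 - 6*t + 2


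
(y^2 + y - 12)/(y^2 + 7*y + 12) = (y - 3)/(y + 3)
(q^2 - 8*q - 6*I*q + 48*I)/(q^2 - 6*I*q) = (q - 8)/q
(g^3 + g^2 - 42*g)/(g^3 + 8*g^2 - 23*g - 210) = g*(g - 6)/(g^2 + g - 30)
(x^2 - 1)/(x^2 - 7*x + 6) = (x + 1)/(x - 6)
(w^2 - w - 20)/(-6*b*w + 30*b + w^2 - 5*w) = (w + 4)/(-6*b + w)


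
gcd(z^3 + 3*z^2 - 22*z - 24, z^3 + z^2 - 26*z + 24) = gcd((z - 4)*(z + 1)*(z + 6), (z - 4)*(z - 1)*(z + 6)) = z^2 + 2*z - 24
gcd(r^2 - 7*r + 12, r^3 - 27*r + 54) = r - 3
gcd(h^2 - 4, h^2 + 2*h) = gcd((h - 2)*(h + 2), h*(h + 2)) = h + 2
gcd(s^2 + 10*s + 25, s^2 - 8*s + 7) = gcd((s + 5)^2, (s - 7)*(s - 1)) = 1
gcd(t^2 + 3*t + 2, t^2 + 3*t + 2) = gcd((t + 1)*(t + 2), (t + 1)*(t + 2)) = t^2 + 3*t + 2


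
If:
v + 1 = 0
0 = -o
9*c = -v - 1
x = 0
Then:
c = 0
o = 0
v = -1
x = 0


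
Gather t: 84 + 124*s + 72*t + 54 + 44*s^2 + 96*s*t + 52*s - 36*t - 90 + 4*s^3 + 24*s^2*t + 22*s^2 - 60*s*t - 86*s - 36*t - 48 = 4*s^3 + 66*s^2 + 90*s + t*(24*s^2 + 36*s)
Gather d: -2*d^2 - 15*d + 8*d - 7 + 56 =-2*d^2 - 7*d + 49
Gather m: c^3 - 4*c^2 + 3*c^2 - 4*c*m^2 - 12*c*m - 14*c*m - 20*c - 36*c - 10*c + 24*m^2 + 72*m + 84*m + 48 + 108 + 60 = c^3 - c^2 - 66*c + m^2*(24 - 4*c) + m*(156 - 26*c) + 216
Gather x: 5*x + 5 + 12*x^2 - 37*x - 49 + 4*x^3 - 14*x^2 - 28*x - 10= 4*x^3 - 2*x^2 - 60*x - 54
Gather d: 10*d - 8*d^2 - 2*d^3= -2*d^3 - 8*d^2 + 10*d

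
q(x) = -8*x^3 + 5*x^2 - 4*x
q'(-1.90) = -109.64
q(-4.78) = 1007.08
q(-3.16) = 315.00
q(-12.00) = 14592.00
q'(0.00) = -4.00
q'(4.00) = -348.00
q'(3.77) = -307.41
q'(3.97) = -342.56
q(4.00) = -448.00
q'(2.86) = -171.71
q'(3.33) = -236.83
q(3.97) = -437.64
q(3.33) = -253.28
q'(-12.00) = -3580.00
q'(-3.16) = -275.25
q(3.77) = -372.68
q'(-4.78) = -600.16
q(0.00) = 0.00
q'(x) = -24*x^2 + 10*x - 4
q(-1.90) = 80.52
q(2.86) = -157.69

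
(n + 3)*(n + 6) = n^2 + 9*n + 18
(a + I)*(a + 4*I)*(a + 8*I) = a^3 + 13*I*a^2 - 44*a - 32*I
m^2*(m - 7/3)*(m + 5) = m^4 + 8*m^3/3 - 35*m^2/3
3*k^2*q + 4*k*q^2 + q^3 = q*(k + q)*(3*k + q)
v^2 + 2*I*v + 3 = (v - I)*(v + 3*I)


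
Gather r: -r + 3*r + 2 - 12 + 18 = 2*r + 8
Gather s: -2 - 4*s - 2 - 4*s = -8*s - 4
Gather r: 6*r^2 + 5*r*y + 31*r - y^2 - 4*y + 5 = 6*r^2 + r*(5*y + 31) - y^2 - 4*y + 5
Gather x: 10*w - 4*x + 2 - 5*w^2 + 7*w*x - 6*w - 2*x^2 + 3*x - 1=-5*w^2 + 4*w - 2*x^2 + x*(7*w - 1) + 1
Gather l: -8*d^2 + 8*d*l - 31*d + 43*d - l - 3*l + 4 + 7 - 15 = -8*d^2 + 12*d + l*(8*d - 4) - 4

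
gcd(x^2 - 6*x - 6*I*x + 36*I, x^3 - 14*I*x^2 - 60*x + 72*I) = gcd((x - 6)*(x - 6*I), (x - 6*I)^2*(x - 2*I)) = x - 6*I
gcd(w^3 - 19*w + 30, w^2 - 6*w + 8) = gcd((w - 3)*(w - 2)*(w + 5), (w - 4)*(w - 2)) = w - 2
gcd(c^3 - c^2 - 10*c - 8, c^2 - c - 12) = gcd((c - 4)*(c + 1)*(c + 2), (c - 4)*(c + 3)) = c - 4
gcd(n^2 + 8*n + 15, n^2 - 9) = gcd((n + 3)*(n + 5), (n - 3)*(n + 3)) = n + 3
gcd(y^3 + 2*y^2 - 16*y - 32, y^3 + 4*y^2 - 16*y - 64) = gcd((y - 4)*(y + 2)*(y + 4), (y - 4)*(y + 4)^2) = y^2 - 16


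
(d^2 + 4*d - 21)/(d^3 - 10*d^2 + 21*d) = (d + 7)/(d*(d - 7))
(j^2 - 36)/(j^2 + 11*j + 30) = (j - 6)/(j + 5)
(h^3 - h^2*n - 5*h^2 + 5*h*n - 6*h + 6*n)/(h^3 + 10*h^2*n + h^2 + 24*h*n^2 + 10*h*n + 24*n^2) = (h^2 - h*n - 6*h + 6*n)/(h^2 + 10*h*n + 24*n^2)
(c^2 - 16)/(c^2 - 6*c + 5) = (c^2 - 16)/(c^2 - 6*c + 5)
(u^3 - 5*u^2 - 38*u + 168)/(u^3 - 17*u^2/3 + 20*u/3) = 3*(u^2 - u - 42)/(u*(3*u - 5))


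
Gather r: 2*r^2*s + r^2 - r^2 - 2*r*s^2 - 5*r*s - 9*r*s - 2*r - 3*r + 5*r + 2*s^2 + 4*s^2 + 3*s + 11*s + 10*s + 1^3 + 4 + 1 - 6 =2*r^2*s + r*(-2*s^2 - 14*s) + 6*s^2 + 24*s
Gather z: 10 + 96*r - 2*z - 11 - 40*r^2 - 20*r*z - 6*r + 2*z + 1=-40*r^2 - 20*r*z + 90*r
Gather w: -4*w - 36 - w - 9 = -5*w - 45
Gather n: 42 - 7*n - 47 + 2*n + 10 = 5 - 5*n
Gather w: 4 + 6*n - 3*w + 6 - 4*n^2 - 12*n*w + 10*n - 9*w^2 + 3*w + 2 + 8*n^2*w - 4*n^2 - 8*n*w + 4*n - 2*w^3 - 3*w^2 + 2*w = -8*n^2 + 20*n - 2*w^3 - 12*w^2 + w*(8*n^2 - 20*n + 2) + 12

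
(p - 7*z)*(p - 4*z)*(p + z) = p^3 - 10*p^2*z + 17*p*z^2 + 28*z^3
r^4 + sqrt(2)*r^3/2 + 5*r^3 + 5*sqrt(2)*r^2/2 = r^2*(r + 5)*(r + sqrt(2)/2)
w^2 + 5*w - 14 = (w - 2)*(w + 7)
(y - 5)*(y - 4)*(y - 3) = y^3 - 12*y^2 + 47*y - 60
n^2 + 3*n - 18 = (n - 3)*(n + 6)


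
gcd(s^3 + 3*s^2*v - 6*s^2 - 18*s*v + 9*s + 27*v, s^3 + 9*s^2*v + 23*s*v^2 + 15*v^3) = s + 3*v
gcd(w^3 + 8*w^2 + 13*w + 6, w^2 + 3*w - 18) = w + 6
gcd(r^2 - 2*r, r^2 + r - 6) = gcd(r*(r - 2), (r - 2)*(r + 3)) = r - 2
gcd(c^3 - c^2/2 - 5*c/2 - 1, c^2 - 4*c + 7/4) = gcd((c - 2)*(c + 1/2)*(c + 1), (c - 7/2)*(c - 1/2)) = 1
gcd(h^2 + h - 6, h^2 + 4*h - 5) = 1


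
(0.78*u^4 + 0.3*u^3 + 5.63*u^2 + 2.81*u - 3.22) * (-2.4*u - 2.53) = -1.872*u^5 - 2.6934*u^4 - 14.271*u^3 - 20.9879*u^2 + 0.6187*u + 8.1466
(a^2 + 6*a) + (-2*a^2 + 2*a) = -a^2 + 8*a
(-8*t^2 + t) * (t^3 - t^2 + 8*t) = -8*t^5 + 9*t^4 - 65*t^3 + 8*t^2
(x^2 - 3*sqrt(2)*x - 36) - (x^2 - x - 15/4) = -3*sqrt(2)*x + x - 129/4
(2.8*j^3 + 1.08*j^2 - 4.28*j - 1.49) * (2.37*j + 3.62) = 6.636*j^4 + 12.6956*j^3 - 6.234*j^2 - 19.0249*j - 5.3938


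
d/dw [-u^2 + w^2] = 2*w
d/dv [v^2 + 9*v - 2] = 2*v + 9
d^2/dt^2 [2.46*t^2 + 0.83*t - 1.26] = 4.92000000000000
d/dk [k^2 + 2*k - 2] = 2*k + 2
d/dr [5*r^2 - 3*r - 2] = 10*r - 3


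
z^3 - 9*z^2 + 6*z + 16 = (z - 8)*(z - 2)*(z + 1)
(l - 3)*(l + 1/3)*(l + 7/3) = l^3 - l^2/3 - 65*l/9 - 7/3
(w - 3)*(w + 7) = w^2 + 4*w - 21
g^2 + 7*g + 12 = (g + 3)*(g + 4)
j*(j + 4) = j^2 + 4*j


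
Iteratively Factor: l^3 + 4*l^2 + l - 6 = (l + 3)*(l^2 + l - 2) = (l - 1)*(l + 3)*(l + 2)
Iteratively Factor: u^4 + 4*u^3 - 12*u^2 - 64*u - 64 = (u + 4)*(u^3 - 12*u - 16) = (u - 4)*(u + 4)*(u^2 + 4*u + 4) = (u - 4)*(u + 2)*(u + 4)*(u + 2)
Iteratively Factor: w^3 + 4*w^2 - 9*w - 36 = (w + 3)*(w^2 + w - 12) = (w + 3)*(w + 4)*(w - 3)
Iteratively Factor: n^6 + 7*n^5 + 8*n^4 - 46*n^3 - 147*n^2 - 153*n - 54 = (n + 3)*(n^5 + 4*n^4 - 4*n^3 - 34*n^2 - 45*n - 18) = (n + 3)^2*(n^4 + n^3 - 7*n^2 - 13*n - 6) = (n + 1)*(n + 3)^2*(n^3 - 7*n - 6) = (n - 3)*(n + 1)*(n + 3)^2*(n^2 + 3*n + 2) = (n - 3)*(n + 1)^2*(n + 3)^2*(n + 2)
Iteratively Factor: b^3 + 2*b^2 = (b + 2)*(b^2) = b*(b + 2)*(b)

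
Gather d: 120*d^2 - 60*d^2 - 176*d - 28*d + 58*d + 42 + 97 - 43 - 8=60*d^2 - 146*d + 88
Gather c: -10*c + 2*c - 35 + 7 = -8*c - 28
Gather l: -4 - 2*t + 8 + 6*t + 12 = 4*t + 16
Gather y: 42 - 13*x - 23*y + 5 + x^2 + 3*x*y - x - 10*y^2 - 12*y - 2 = x^2 - 14*x - 10*y^2 + y*(3*x - 35) + 45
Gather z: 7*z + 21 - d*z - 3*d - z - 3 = -3*d + z*(6 - d) + 18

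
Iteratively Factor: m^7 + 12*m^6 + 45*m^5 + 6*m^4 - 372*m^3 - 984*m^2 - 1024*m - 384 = (m + 4)*(m^6 + 8*m^5 + 13*m^4 - 46*m^3 - 188*m^2 - 232*m - 96) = (m + 2)*(m + 4)*(m^5 + 6*m^4 + m^3 - 48*m^2 - 92*m - 48) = (m + 2)*(m + 4)^2*(m^4 + 2*m^3 - 7*m^2 - 20*m - 12) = (m + 1)*(m + 2)*(m + 4)^2*(m^3 + m^2 - 8*m - 12) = (m + 1)*(m + 2)^2*(m + 4)^2*(m^2 - m - 6) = (m - 3)*(m + 1)*(m + 2)^2*(m + 4)^2*(m + 2)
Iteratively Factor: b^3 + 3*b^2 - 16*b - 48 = (b + 4)*(b^2 - b - 12) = (b + 3)*(b + 4)*(b - 4)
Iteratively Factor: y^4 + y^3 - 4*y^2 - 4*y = (y)*(y^3 + y^2 - 4*y - 4) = y*(y + 1)*(y^2 - 4) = y*(y - 2)*(y + 1)*(y + 2)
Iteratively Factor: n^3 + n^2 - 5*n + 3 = (n + 3)*(n^2 - 2*n + 1) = (n - 1)*(n + 3)*(n - 1)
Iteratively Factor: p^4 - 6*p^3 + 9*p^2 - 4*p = (p - 4)*(p^3 - 2*p^2 + p) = p*(p - 4)*(p^2 - 2*p + 1) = p*(p - 4)*(p - 1)*(p - 1)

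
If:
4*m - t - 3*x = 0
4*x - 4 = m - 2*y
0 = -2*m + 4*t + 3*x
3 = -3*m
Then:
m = -1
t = 2/3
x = -14/9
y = 83/18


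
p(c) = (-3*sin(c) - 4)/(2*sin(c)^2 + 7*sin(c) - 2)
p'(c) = (-4*sin(c)*cos(c) - 7*cos(c))*(-3*sin(c) - 4)/(2*sin(c)^2 + 7*sin(c) - 2)^2 - 3*cos(c)/(2*sin(c)^2 + 7*sin(c) - 2) = (6*sin(c)^2 + 16*sin(c) + 34)*cos(c)/(7*sin(c) - cos(2*c) - 1)^2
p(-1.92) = 0.17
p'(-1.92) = -0.18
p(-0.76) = 0.33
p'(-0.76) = 0.54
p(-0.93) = 0.25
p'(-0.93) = 0.37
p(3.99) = 0.29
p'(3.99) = -0.45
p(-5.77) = -2.85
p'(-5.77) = 10.25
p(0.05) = 2.52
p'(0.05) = 12.85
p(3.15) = 1.93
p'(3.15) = -7.99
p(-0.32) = 0.76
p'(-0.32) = 1.75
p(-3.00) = 1.21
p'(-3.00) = -3.63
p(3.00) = 4.55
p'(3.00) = -38.09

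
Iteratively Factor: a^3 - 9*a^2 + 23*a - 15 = (a - 3)*(a^2 - 6*a + 5) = (a - 5)*(a - 3)*(a - 1)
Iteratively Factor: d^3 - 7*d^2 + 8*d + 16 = (d - 4)*(d^2 - 3*d - 4) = (d - 4)^2*(d + 1)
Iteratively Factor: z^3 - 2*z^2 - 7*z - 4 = (z + 1)*(z^2 - 3*z - 4) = (z - 4)*(z + 1)*(z + 1)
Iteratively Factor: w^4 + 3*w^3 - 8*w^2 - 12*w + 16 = (w - 2)*(w^3 + 5*w^2 + 2*w - 8) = (w - 2)*(w - 1)*(w^2 + 6*w + 8) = (w - 2)*(w - 1)*(w + 2)*(w + 4)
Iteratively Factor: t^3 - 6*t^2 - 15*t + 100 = (t - 5)*(t^2 - t - 20) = (t - 5)*(t + 4)*(t - 5)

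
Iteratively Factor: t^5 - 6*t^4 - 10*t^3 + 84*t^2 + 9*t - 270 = (t + 3)*(t^4 - 9*t^3 + 17*t^2 + 33*t - 90) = (t - 3)*(t + 3)*(t^3 - 6*t^2 - t + 30) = (t - 5)*(t - 3)*(t + 3)*(t^2 - t - 6) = (t - 5)*(t - 3)*(t + 2)*(t + 3)*(t - 3)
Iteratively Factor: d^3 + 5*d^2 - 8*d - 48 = (d - 3)*(d^2 + 8*d + 16) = (d - 3)*(d + 4)*(d + 4)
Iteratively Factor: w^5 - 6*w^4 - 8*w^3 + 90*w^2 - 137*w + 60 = (w - 1)*(w^4 - 5*w^3 - 13*w^2 + 77*w - 60) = (w - 1)*(w + 4)*(w^3 - 9*w^2 + 23*w - 15) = (w - 1)^2*(w + 4)*(w^2 - 8*w + 15) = (w - 3)*(w - 1)^2*(w + 4)*(w - 5)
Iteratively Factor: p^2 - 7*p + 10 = (p - 5)*(p - 2)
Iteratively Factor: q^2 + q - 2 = (q - 1)*(q + 2)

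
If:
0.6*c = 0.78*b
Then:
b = 0.769230769230769*c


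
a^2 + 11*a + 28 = (a + 4)*(a + 7)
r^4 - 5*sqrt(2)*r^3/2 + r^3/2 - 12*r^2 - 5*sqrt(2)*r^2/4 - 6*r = r*(r + 1/2)*(r - 4*sqrt(2))*(r + 3*sqrt(2)/2)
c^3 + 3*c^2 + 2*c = c*(c + 1)*(c + 2)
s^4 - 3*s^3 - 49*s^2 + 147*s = s*(s - 7)*(s - 3)*(s + 7)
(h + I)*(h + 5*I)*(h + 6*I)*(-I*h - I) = -I*h^4 + 12*h^3 - I*h^3 + 12*h^2 + 41*I*h^2 - 30*h + 41*I*h - 30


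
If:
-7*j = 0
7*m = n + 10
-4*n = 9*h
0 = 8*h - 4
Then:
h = 1/2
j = 0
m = 71/56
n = -9/8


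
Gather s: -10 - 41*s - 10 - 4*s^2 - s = -4*s^2 - 42*s - 20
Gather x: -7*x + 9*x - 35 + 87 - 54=2*x - 2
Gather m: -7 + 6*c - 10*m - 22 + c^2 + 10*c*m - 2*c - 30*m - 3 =c^2 + 4*c + m*(10*c - 40) - 32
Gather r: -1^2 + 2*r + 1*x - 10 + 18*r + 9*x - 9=20*r + 10*x - 20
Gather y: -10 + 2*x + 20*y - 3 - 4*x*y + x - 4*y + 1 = 3*x + y*(16 - 4*x) - 12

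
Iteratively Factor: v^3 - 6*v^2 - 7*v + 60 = (v + 3)*(v^2 - 9*v + 20) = (v - 4)*(v + 3)*(v - 5)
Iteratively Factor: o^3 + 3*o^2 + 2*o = (o + 1)*(o^2 + 2*o) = o*(o + 1)*(o + 2)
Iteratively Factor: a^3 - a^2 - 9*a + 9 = (a + 3)*(a^2 - 4*a + 3) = (a - 3)*(a + 3)*(a - 1)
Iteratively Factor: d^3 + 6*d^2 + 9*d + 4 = (d + 1)*(d^2 + 5*d + 4) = (d + 1)^2*(d + 4)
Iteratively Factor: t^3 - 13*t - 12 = (t - 4)*(t^2 + 4*t + 3) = (t - 4)*(t + 1)*(t + 3)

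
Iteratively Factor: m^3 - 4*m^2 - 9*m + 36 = (m - 3)*(m^2 - m - 12) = (m - 4)*(m - 3)*(m + 3)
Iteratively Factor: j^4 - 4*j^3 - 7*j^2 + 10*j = (j + 2)*(j^3 - 6*j^2 + 5*j) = (j - 5)*(j + 2)*(j^2 - j) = (j - 5)*(j - 1)*(j + 2)*(j)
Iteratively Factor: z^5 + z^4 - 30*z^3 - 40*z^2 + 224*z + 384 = (z - 4)*(z^4 + 5*z^3 - 10*z^2 - 80*z - 96) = (z - 4)^2*(z^3 + 9*z^2 + 26*z + 24) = (z - 4)^2*(z + 2)*(z^2 + 7*z + 12) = (z - 4)^2*(z + 2)*(z + 4)*(z + 3)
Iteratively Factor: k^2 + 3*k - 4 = (k + 4)*(k - 1)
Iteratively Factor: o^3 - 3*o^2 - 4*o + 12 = (o + 2)*(o^2 - 5*o + 6) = (o - 2)*(o + 2)*(o - 3)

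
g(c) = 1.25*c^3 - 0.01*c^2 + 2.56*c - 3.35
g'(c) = 3.75*c^2 - 0.02*c + 2.56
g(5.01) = 166.41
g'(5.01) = 96.59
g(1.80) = 8.52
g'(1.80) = 14.67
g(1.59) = 5.72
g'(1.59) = 12.01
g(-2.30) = -24.50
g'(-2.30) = 22.44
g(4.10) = 93.13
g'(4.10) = 65.52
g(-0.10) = -3.61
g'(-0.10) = 2.60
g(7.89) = 630.19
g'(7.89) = 235.85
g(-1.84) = -15.88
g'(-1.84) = 15.29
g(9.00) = 930.13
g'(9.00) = 306.13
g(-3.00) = -44.87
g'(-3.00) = 36.37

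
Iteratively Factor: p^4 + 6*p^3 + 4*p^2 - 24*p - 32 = (p + 4)*(p^3 + 2*p^2 - 4*p - 8) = (p - 2)*(p + 4)*(p^2 + 4*p + 4) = (p - 2)*(p + 2)*(p + 4)*(p + 2)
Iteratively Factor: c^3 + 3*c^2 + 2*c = (c + 1)*(c^2 + 2*c) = (c + 1)*(c + 2)*(c)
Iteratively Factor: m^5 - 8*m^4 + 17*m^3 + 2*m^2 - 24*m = (m + 1)*(m^4 - 9*m^3 + 26*m^2 - 24*m) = (m - 4)*(m + 1)*(m^3 - 5*m^2 + 6*m) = (m - 4)*(m - 3)*(m + 1)*(m^2 - 2*m) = (m - 4)*(m - 3)*(m - 2)*(m + 1)*(m)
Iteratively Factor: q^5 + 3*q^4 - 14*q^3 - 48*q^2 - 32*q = (q + 2)*(q^4 + q^3 - 16*q^2 - 16*q) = (q - 4)*(q + 2)*(q^3 + 5*q^2 + 4*q) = (q - 4)*(q + 2)*(q + 4)*(q^2 + q) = (q - 4)*(q + 1)*(q + 2)*(q + 4)*(q)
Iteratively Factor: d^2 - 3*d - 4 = (d - 4)*(d + 1)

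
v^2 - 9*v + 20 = (v - 5)*(v - 4)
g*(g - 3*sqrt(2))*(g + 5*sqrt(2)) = g^3 + 2*sqrt(2)*g^2 - 30*g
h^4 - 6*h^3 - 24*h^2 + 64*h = h*(h - 8)*(h - 2)*(h + 4)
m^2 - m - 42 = (m - 7)*(m + 6)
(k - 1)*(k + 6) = k^2 + 5*k - 6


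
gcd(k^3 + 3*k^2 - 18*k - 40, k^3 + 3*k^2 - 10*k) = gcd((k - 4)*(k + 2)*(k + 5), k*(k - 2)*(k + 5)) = k + 5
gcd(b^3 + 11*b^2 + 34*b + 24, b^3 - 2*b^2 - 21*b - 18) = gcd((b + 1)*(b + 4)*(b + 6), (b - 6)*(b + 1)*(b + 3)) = b + 1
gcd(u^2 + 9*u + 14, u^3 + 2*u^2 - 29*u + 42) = u + 7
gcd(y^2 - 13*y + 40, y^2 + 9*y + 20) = 1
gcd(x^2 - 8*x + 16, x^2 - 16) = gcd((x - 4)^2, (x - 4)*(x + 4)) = x - 4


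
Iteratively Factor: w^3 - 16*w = (w - 4)*(w^2 + 4*w) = (w - 4)*(w + 4)*(w)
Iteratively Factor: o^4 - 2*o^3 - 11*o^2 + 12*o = (o - 4)*(o^3 + 2*o^2 - 3*o) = (o - 4)*(o - 1)*(o^2 + 3*o) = (o - 4)*(o - 1)*(o + 3)*(o)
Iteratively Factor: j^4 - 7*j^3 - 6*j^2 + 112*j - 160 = (j - 2)*(j^3 - 5*j^2 - 16*j + 80) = (j - 4)*(j - 2)*(j^2 - j - 20) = (j - 5)*(j - 4)*(j - 2)*(j + 4)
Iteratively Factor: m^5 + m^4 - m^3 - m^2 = (m - 1)*(m^4 + 2*m^3 + m^2) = m*(m - 1)*(m^3 + 2*m^2 + m) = m*(m - 1)*(m + 1)*(m^2 + m) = m^2*(m - 1)*(m + 1)*(m + 1)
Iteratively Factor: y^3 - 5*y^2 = (y - 5)*(y^2) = y*(y - 5)*(y)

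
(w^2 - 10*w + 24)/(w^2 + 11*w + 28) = (w^2 - 10*w + 24)/(w^2 + 11*w + 28)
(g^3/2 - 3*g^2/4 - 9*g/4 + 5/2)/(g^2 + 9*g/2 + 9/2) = (2*g^3 - 3*g^2 - 9*g + 10)/(2*(2*g^2 + 9*g + 9))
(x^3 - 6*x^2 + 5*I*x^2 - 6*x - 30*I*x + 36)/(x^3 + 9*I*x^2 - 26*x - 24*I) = (x - 6)/(x + 4*I)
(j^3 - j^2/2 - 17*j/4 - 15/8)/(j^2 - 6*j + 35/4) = (4*j^2 + 8*j + 3)/(2*(2*j - 7))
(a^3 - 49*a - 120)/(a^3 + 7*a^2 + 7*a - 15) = (a - 8)/(a - 1)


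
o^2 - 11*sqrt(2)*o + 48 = (o - 8*sqrt(2))*(o - 3*sqrt(2))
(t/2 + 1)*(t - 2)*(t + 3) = t^3/2 + 3*t^2/2 - 2*t - 6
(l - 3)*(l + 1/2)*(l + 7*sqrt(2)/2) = l^3 - 5*l^2/2 + 7*sqrt(2)*l^2/2 - 35*sqrt(2)*l/4 - 3*l/2 - 21*sqrt(2)/4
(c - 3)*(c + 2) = c^2 - c - 6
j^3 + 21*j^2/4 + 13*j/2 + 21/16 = (j + 1/4)*(j + 3/2)*(j + 7/2)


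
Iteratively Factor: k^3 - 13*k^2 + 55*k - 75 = (k - 5)*(k^2 - 8*k + 15) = (k - 5)^2*(k - 3)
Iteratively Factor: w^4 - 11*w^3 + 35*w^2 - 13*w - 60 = (w + 1)*(w^3 - 12*w^2 + 47*w - 60) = (w - 5)*(w + 1)*(w^2 - 7*w + 12) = (w - 5)*(w - 4)*(w + 1)*(w - 3)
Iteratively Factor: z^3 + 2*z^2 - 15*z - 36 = (z + 3)*(z^2 - z - 12) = (z + 3)^2*(z - 4)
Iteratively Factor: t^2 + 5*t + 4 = (t + 1)*(t + 4)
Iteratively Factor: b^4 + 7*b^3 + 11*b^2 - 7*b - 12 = (b - 1)*(b^3 + 8*b^2 + 19*b + 12) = (b - 1)*(b + 3)*(b^2 + 5*b + 4) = (b - 1)*(b + 3)*(b + 4)*(b + 1)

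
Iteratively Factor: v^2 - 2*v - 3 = (v - 3)*(v + 1)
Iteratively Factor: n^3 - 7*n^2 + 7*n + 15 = (n - 3)*(n^2 - 4*n - 5) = (n - 5)*(n - 3)*(n + 1)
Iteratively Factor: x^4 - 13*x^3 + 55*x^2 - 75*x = (x)*(x^3 - 13*x^2 + 55*x - 75) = x*(x - 3)*(x^2 - 10*x + 25) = x*(x - 5)*(x - 3)*(x - 5)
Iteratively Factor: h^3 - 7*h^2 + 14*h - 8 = (h - 1)*(h^2 - 6*h + 8) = (h - 4)*(h - 1)*(h - 2)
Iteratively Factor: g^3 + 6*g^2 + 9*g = (g)*(g^2 + 6*g + 9) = g*(g + 3)*(g + 3)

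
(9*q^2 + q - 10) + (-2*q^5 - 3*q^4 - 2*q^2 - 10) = -2*q^5 - 3*q^4 + 7*q^2 + q - 20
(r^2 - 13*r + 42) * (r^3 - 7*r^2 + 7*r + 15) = r^5 - 20*r^4 + 140*r^3 - 370*r^2 + 99*r + 630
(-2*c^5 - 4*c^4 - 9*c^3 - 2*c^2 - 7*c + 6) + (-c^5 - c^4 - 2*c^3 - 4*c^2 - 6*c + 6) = -3*c^5 - 5*c^4 - 11*c^3 - 6*c^2 - 13*c + 12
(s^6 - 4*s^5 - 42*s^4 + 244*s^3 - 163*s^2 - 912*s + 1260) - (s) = s^6 - 4*s^5 - 42*s^4 + 244*s^3 - 163*s^2 - 913*s + 1260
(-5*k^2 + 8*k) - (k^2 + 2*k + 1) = -6*k^2 + 6*k - 1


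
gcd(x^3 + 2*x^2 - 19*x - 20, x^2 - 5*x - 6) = x + 1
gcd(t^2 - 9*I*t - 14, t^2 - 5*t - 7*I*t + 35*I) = t - 7*I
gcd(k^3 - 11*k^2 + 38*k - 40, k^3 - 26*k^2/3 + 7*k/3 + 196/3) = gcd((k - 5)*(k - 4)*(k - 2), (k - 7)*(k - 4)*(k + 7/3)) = k - 4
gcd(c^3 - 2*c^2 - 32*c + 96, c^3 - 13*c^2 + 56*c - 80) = c^2 - 8*c + 16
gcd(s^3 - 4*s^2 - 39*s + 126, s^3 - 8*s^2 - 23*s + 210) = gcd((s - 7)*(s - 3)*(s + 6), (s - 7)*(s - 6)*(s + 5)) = s - 7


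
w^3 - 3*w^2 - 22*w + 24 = (w - 6)*(w - 1)*(w + 4)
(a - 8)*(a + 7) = a^2 - a - 56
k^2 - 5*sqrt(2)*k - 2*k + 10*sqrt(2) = (k - 2)*(k - 5*sqrt(2))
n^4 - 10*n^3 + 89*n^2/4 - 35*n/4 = n*(n - 7)*(n - 5/2)*(n - 1/2)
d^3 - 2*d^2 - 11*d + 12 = (d - 4)*(d - 1)*(d + 3)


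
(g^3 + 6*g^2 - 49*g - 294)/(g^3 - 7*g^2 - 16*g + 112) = (g^2 + 13*g + 42)/(g^2 - 16)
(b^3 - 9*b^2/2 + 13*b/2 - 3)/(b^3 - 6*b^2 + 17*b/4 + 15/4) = 2*(b^2 - 3*b + 2)/(2*b^2 - 9*b - 5)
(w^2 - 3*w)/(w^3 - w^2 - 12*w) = (3 - w)/(-w^2 + w + 12)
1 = 1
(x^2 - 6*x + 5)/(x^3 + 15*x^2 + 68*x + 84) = (x^2 - 6*x + 5)/(x^3 + 15*x^2 + 68*x + 84)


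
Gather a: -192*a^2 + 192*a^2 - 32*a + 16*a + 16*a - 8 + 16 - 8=0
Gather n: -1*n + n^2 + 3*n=n^2 + 2*n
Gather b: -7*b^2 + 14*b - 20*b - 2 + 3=-7*b^2 - 6*b + 1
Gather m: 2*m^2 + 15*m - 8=2*m^2 + 15*m - 8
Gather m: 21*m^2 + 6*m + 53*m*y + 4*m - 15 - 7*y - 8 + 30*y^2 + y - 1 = 21*m^2 + m*(53*y + 10) + 30*y^2 - 6*y - 24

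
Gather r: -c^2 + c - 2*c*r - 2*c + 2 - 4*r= -c^2 - c + r*(-2*c - 4) + 2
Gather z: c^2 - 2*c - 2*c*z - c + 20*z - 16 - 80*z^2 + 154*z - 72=c^2 - 3*c - 80*z^2 + z*(174 - 2*c) - 88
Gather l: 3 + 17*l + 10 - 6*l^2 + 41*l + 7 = -6*l^2 + 58*l + 20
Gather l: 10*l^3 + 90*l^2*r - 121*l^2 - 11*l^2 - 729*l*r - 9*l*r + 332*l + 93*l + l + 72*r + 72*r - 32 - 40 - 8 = 10*l^3 + l^2*(90*r - 132) + l*(426 - 738*r) + 144*r - 80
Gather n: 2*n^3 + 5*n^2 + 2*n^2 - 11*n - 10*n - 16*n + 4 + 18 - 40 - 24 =2*n^3 + 7*n^2 - 37*n - 42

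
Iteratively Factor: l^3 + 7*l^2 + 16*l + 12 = (l + 3)*(l^2 + 4*l + 4) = (l + 2)*(l + 3)*(l + 2)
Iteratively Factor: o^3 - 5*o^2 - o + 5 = (o + 1)*(o^2 - 6*o + 5) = (o - 1)*(o + 1)*(o - 5)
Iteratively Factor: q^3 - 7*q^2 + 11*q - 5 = (q - 1)*(q^2 - 6*q + 5) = (q - 5)*(q - 1)*(q - 1)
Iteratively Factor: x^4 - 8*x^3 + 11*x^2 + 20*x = (x - 5)*(x^3 - 3*x^2 - 4*x) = (x - 5)*(x - 4)*(x^2 + x) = x*(x - 5)*(x - 4)*(x + 1)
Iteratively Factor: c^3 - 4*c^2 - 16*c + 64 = (c - 4)*(c^2 - 16) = (c - 4)*(c + 4)*(c - 4)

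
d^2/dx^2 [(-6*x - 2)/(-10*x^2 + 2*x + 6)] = 2*((-45*x - 2)*(-5*x^2 + x + 3) - (3*x + 1)*(10*x - 1)^2)/(-5*x^2 + x + 3)^3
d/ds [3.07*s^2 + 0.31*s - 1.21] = 6.14*s + 0.31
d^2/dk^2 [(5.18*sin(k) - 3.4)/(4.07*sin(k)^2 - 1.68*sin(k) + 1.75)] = (-85.8061820000001*sin(k)^5 + 189.863872*sin(k)^4 + 323.236144*sin(k)^3 - 440.423*sin(k)^2 - 87.74801*sin(k) + 59.69908)/(67.419143*sin(k)^6 - 83.487096*sin(k)^5 + 121.427229*sin(k)^4 - 76.536432*sin(k)^3 + 52.210725*sin(k)^2 - 15.435*sin(k) + 5.359375)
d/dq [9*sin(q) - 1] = 9*cos(q)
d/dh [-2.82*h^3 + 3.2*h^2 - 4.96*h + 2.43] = -8.46*h^2 + 6.4*h - 4.96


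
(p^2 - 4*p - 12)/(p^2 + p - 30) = (p^2 - 4*p - 12)/(p^2 + p - 30)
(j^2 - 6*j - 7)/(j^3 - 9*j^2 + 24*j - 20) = (j^2 - 6*j - 7)/(j^3 - 9*j^2 + 24*j - 20)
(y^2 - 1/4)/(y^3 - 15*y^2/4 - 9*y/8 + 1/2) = 2*(2*y - 1)/(4*y^2 - 17*y + 4)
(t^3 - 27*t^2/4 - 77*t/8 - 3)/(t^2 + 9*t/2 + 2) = (t^2 - 29*t/4 - 6)/(t + 4)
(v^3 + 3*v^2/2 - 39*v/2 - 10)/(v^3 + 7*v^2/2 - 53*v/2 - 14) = (v + 5)/(v + 7)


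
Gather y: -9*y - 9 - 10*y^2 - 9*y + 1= -10*y^2 - 18*y - 8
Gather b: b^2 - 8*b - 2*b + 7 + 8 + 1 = b^2 - 10*b + 16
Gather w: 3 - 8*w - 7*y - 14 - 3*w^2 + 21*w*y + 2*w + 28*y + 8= -3*w^2 + w*(21*y - 6) + 21*y - 3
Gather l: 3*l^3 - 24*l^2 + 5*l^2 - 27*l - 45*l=3*l^3 - 19*l^2 - 72*l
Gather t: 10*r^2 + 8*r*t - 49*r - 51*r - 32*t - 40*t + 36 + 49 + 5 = 10*r^2 - 100*r + t*(8*r - 72) + 90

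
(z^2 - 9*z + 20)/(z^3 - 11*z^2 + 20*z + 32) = (z - 5)/(z^2 - 7*z - 8)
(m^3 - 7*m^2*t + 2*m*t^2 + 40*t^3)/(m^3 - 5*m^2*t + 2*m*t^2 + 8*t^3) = (-m^2 + 3*m*t + 10*t^2)/(-m^2 + m*t + 2*t^2)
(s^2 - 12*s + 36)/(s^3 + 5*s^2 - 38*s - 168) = (s - 6)/(s^2 + 11*s + 28)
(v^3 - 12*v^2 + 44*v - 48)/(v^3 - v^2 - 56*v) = (-v^3 + 12*v^2 - 44*v + 48)/(v*(-v^2 + v + 56))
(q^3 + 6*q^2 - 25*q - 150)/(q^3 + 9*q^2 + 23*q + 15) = (q^2 + q - 30)/(q^2 + 4*q + 3)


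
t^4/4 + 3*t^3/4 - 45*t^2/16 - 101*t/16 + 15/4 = (t/4 + 1)*(t - 3)*(t - 1/2)*(t + 5/2)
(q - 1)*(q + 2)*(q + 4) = q^3 + 5*q^2 + 2*q - 8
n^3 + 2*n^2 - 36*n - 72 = (n - 6)*(n + 2)*(n + 6)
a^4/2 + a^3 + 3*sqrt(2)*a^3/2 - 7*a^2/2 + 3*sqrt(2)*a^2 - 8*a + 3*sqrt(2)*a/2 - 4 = (a/2 + 1/2)*(a + 1)*(a - sqrt(2))*(a + 4*sqrt(2))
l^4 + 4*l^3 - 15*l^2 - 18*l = l*(l - 3)*(l + 1)*(l + 6)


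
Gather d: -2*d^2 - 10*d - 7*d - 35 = -2*d^2 - 17*d - 35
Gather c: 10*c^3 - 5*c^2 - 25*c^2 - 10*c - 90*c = 10*c^3 - 30*c^2 - 100*c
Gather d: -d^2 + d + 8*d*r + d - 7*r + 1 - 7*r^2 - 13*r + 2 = -d^2 + d*(8*r + 2) - 7*r^2 - 20*r + 3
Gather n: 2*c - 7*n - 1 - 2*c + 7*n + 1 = 0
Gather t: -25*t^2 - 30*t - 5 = -25*t^2 - 30*t - 5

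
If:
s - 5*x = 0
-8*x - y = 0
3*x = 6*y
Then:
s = 0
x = 0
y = 0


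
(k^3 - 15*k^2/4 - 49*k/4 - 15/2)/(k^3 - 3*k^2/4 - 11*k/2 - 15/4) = (k - 6)/(k - 3)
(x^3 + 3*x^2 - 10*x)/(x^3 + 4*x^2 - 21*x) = (x^2 + 3*x - 10)/(x^2 + 4*x - 21)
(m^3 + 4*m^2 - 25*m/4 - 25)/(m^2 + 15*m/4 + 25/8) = 2*(2*m^2 + 3*m - 20)/(4*m + 5)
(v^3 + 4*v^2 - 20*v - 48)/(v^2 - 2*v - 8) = v + 6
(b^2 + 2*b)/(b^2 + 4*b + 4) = b/(b + 2)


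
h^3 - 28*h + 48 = (h - 4)*(h - 2)*(h + 6)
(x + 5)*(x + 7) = x^2 + 12*x + 35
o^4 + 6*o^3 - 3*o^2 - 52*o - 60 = (o - 3)*(o + 2)^2*(o + 5)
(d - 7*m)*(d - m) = d^2 - 8*d*m + 7*m^2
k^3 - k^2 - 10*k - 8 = (k - 4)*(k + 1)*(k + 2)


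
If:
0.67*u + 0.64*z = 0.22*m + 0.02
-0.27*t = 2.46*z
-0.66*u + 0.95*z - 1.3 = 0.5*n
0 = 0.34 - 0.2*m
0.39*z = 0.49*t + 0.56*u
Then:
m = 1.70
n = -3.18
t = -0.56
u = 0.53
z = 0.06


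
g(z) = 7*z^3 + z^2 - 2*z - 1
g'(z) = 21*z^2 + 2*z - 2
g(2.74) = 145.02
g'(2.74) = 161.14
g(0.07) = -1.13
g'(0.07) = -1.76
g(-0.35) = -0.48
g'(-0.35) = -0.13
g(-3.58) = -302.20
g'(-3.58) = 259.98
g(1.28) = 12.76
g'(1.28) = 34.97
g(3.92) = 428.18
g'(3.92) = 328.53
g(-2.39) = -86.07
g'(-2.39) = 113.17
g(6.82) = 2252.37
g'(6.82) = 988.40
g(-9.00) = -5005.00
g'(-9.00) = 1681.00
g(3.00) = 191.00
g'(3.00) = 193.00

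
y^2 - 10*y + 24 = (y - 6)*(y - 4)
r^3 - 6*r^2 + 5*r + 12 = (r - 4)*(r - 3)*(r + 1)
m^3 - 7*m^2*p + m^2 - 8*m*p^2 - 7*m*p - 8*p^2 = (m + 1)*(m - 8*p)*(m + p)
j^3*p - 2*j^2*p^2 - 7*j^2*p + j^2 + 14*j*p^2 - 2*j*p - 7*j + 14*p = (j - 7)*(j - 2*p)*(j*p + 1)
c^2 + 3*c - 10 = (c - 2)*(c + 5)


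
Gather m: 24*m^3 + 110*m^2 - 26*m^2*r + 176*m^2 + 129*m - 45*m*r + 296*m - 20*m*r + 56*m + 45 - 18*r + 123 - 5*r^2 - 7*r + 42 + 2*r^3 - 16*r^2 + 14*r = 24*m^3 + m^2*(286 - 26*r) + m*(481 - 65*r) + 2*r^3 - 21*r^2 - 11*r + 210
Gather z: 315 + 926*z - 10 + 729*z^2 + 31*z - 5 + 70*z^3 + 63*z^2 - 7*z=70*z^3 + 792*z^2 + 950*z + 300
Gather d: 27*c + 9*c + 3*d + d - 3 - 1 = 36*c + 4*d - 4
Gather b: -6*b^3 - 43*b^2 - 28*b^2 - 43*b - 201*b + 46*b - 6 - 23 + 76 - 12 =-6*b^3 - 71*b^2 - 198*b + 35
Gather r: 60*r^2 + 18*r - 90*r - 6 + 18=60*r^2 - 72*r + 12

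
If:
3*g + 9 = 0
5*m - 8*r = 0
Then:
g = -3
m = 8*r/5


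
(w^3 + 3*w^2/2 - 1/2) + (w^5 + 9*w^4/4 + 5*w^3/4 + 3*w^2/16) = w^5 + 9*w^4/4 + 9*w^3/4 + 27*w^2/16 - 1/2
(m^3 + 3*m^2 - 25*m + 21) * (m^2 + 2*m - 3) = m^5 + 5*m^4 - 22*m^3 - 38*m^2 + 117*m - 63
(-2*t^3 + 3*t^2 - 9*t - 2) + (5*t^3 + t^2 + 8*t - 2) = 3*t^3 + 4*t^2 - t - 4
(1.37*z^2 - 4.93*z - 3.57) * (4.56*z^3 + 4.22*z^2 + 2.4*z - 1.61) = 6.2472*z^5 - 16.6994*z^4 - 33.7958*z^3 - 29.1031*z^2 - 0.630699999999999*z + 5.7477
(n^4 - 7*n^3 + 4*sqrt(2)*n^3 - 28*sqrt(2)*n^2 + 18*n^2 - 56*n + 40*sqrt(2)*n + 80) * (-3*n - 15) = -3*n^5 - 12*sqrt(2)*n^4 + 6*n^4 + 24*sqrt(2)*n^3 + 51*n^3 - 102*n^2 + 300*sqrt(2)*n^2 - 600*sqrt(2)*n + 600*n - 1200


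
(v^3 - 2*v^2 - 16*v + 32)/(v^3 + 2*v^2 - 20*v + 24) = (v^2 - 16)/(v^2 + 4*v - 12)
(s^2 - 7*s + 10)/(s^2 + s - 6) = (s - 5)/(s + 3)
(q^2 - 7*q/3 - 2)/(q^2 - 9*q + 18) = (q + 2/3)/(q - 6)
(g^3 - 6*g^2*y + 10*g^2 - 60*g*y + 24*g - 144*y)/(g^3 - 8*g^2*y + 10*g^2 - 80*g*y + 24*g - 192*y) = (-g + 6*y)/(-g + 8*y)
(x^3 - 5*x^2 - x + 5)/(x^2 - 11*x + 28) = (x^3 - 5*x^2 - x + 5)/(x^2 - 11*x + 28)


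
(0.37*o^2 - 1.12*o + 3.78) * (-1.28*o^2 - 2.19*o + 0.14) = -0.4736*o^4 + 0.6233*o^3 - 2.3338*o^2 - 8.435*o + 0.5292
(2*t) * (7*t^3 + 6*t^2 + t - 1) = 14*t^4 + 12*t^3 + 2*t^2 - 2*t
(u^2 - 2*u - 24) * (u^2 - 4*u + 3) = u^4 - 6*u^3 - 13*u^2 + 90*u - 72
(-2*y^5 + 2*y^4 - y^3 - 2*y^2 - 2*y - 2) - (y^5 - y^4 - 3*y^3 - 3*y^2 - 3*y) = -3*y^5 + 3*y^4 + 2*y^3 + y^2 + y - 2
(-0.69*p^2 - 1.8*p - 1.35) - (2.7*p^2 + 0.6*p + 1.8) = -3.39*p^2 - 2.4*p - 3.15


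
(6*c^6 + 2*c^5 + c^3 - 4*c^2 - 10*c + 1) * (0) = 0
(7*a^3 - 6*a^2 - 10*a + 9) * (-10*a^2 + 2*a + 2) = -70*a^5 + 74*a^4 + 102*a^3 - 122*a^2 - 2*a + 18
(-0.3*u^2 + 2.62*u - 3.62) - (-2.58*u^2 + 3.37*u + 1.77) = 2.28*u^2 - 0.75*u - 5.39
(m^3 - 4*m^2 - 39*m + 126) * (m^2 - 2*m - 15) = m^5 - 6*m^4 - 46*m^3 + 264*m^2 + 333*m - 1890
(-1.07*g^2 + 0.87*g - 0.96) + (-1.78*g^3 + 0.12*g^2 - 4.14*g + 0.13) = -1.78*g^3 - 0.95*g^2 - 3.27*g - 0.83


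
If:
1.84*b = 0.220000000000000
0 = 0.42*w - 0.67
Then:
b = 0.12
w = 1.60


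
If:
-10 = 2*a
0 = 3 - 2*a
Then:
No Solution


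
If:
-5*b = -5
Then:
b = 1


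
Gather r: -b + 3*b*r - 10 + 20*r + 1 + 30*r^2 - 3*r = -b + 30*r^2 + r*(3*b + 17) - 9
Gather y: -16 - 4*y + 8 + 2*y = -2*y - 8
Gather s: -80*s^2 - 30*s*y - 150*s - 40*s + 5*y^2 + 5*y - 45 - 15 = -80*s^2 + s*(-30*y - 190) + 5*y^2 + 5*y - 60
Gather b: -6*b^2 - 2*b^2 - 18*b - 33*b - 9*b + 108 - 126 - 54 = -8*b^2 - 60*b - 72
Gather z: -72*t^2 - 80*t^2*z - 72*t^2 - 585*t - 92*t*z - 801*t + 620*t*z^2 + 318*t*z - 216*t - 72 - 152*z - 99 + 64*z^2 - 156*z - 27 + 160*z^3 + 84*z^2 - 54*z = -144*t^2 - 1602*t + 160*z^3 + z^2*(620*t + 148) + z*(-80*t^2 + 226*t - 362) - 198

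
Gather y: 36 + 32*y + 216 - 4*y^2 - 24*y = -4*y^2 + 8*y + 252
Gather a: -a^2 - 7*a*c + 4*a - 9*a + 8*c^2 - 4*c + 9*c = -a^2 + a*(-7*c - 5) + 8*c^2 + 5*c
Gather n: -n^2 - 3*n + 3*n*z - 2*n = -n^2 + n*(3*z - 5)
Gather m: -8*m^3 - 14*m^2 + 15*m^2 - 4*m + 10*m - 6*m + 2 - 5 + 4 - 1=-8*m^3 + m^2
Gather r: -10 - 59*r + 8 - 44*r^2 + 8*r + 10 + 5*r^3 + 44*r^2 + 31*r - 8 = 5*r^3 - 20*r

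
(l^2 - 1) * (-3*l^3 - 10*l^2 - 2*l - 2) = -3*l^5 - 10*l^4 + l^3 + 8*l^2 + 2*l + 2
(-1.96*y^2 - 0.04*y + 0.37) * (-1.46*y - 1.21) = 2.8616*y^3 + 2.43*y^2 - 0.4918*y - 0.4477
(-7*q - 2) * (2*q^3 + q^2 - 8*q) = -14*q^4 - 11*q^3 + 54*q^2 + 16*q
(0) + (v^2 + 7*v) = v^2 + 7*v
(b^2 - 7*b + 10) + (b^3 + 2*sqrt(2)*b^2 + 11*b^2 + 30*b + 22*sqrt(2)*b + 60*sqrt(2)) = b^3 + 2*sqrt(2)*b^2 + 12*b^2 + 23*b + 22*sqrt(2)*b + 10 + 60*sqrt(2)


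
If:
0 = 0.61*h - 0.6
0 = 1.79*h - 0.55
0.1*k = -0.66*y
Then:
No Solution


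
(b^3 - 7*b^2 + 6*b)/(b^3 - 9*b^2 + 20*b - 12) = b/(b - 2)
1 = 1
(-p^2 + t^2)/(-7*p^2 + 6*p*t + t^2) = (p + t)/(7*p + t)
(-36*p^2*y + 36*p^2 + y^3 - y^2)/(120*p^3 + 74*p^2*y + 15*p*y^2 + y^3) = (-6*p*y + 6*p + y^2 - y)/(20*p^2 + 9*p*y + y^2)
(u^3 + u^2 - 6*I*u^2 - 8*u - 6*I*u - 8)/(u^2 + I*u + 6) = (u^2 + u*(1 - 4*I) - 4*I)/(u + 3*I)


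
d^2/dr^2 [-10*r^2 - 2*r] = -20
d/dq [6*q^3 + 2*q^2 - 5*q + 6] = 18*q^2 + 4*q - 5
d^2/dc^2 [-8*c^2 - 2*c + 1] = -16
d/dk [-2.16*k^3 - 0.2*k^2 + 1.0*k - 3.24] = -6.48*k^2 - 0.4*k + 1.0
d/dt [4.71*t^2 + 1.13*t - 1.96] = 9.42*t + 1.13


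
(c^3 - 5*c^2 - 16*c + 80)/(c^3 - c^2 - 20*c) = (c - 4)/c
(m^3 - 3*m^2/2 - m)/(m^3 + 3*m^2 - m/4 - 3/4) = 2*m*(m - 2)/(2*m^2 + 5*m - 3)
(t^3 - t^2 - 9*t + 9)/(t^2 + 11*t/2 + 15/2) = 2*(t^2 - 4*t + 3)/(2*t + 5)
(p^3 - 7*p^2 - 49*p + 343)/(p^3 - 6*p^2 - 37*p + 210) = (p^2 - 49)/(p^2 + p - 30)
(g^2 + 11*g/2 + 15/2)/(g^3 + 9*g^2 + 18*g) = (g + 5/2)/(g*(g + 6))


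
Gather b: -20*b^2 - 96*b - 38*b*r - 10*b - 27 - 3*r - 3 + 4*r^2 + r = -20*b^2 + b*(-38*r - 106) + 4*r^2 - 2*r - 30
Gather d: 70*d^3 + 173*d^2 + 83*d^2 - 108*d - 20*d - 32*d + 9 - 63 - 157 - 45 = 70*d^3 + 256*d^2 - 160*d - 256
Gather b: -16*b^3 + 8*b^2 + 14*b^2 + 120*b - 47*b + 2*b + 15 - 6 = -16*b^3 + 22*b^2 + 75*b + 9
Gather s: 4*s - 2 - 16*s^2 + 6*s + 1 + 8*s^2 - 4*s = -8*s^2 + 6*s - 1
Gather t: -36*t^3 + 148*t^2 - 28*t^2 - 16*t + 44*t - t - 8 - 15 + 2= -36*t^3 + 120*t^2 + 27*t - 21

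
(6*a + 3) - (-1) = 6*a + 4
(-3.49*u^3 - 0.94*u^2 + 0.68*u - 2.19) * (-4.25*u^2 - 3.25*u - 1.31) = 14.8325*u^5 + 15.3375*u^4 + 4.7369*u^3 + 8.3289*u^2 + 6.2267*u + 2.8689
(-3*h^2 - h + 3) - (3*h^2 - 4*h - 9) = -6*h^2 + 3*h + 12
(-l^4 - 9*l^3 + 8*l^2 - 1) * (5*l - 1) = -5*l^5 - 44*l^4 + 49*l^3 - 8*l^2 - 5*l + 1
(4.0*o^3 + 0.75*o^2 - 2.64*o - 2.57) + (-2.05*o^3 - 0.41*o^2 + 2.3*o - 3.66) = 1.95*o^3 + 0.34*o^2 - 0.34*o - 6.23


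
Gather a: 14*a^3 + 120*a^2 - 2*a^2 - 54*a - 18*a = 14*a^3 + 118*a^2 - 72*a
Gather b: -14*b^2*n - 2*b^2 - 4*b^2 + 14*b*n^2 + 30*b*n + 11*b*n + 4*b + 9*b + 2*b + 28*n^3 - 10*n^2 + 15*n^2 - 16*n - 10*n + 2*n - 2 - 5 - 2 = b^2*(-14*n - 6) + b*(14*n^2 + 41*n + 15) + 28*n^3 + 5*n^2 - 24*n - 9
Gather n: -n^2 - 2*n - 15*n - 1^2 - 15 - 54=-n^2 - 17*n - 70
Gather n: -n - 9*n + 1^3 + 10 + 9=20 - 10*n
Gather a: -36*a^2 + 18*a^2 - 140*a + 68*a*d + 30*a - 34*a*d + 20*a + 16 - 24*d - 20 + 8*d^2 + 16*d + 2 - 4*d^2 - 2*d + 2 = -18*a^2 + a*(34*d - 90) + 4*d^2 - 10*d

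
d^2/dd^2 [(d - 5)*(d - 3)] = 2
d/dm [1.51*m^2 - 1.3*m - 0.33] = 3.02*m - 1.3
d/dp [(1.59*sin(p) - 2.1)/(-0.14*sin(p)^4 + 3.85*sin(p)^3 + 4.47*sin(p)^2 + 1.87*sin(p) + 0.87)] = (0.6678*sin(p)^4 - 13.419*sin(p)^3 + 17.1477*sin(p)^2 + 18.774*sin(p) + 5.3103)*cos(p)/(0.0196*sin(p)^8 - 1.078*sin(p)^7 + 13.5709*sin(p)^6 + 33.8954*sin(p)^5 + 34.1363*sin(p)^4 + 23.4168*sin(p)^3 + 11.2747*sin(p)^2 + 3.2538*sin(p) + 0.7569)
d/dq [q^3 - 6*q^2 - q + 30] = 3*q^2 - 12*q - 1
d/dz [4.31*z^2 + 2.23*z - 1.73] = 8.62*z + 2.23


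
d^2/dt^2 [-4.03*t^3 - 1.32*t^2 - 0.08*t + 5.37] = -24.18*t - 2.64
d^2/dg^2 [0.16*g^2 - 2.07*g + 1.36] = 0.320000000000000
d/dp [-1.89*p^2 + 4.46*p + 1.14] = 4.46 - 3.78*p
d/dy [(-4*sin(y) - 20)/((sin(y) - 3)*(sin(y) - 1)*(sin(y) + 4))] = 4*(2*sin(y)^3 + 15*sin(y)^2 - 77)*cos(y)/((sin(y) - 3)^2*(sin(y) - 1)^2*(sin(y) + 4)^2)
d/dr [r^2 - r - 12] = 2*r - 1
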